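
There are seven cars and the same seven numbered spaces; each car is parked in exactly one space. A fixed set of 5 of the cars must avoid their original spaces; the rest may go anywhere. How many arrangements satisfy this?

Let A_j be the event that the j-th constrained one is fixed. By inclusion-exclusion over the 5 events:
Σ_{j=0}^{5} (-1)^j C(5,j)(7-j)!
= C(5,0)·7! - C(5,1)·6! + C(5,2)·5! - C(5,3)·4! + C(5,4)·3! - C(5,5)·2!
= 5040 - 3600 + 1200 - 240 + 30 - 2
= 2428

2428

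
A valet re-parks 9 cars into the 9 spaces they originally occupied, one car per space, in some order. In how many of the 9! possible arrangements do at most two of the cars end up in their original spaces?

333737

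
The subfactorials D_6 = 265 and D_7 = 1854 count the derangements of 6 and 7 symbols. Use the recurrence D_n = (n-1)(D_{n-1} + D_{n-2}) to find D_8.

14833

D_8 = (8-1)·(D_7 + D_6) = 7·(1854 + 265) = 7·2119 = 14833.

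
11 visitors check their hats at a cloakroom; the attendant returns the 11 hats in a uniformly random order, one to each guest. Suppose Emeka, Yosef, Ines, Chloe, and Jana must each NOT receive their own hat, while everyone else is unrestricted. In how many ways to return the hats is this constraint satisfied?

25022880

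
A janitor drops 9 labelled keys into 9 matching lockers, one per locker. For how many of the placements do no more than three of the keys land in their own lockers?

355997

# with exactly i fixed is C(9,i)·!(9-i); sum over i=0..3:
  i=0: C(9,0)·!9 = 1·133496 = 133496
  i=1: C(9,1)·!8 = 9·14833 = 133497
  i=2: C(9,2)·!7 = 36·1854 = 66744
  i=3: C(9,3)·!6 = 84·265 = 22260
Total = 355997.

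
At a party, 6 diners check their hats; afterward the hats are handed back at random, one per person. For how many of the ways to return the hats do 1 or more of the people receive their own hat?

455

Sum C(6,i)·!(6-i) for i = 1..6:
  i=1: C(6,1)·!5 = 6·44 = 264
  i=2: C(6,2)·!4 = 15·9 = 135
  i=3: C(6,3)·!3 = 20·2 = 40
  i=4: C(6,4)·!2 = 15·1 = 15
  i=5: C(6,5)·!1 = 6·0 = 0
  i=6: C(6,6)·!0 = 1·1 = 1
Total = 455.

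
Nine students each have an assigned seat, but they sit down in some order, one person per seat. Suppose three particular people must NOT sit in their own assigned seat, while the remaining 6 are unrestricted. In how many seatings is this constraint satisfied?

256320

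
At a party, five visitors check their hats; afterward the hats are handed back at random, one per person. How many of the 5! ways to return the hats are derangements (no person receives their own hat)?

The number of derangements of 5 is !5 = Σ_{k=0}^{5} (-1)^k·5!/k!
= 5! - 5!/1! + 5!/2! - 5!/3! + 5!/4! - 5!/5!
= 120 - 120 + 60 - 20 + 5 - 1
= 44

44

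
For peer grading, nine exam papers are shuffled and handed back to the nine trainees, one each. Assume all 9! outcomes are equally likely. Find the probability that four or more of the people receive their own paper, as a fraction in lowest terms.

6883/362880

Favorable outcomes: Σ_{i≥4} C(9,i)·!(9-i) = 126·44 + 126·9 + 84·2 + 36·1 + 9·0 + 1·1 = 6883.
Total outcomes: 9! = 362880.
Probability = 6883/362880 = 6883/362880.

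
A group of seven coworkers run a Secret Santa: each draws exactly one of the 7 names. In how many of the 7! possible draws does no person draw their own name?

1854

The subfactorial !7 = [7!/e] (nearest integer).
7! = 5040, and 5040/e ≈ 1854.11, so !7 = 1854.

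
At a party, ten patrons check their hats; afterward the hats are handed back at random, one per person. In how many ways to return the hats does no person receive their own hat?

!10 = 10! · Σ_{k=0}^{10} (-1)^k/k!
= 10! - 10!/1! + 10!/2! - 10!/3! + 10!/4! - 10!/5! + 10!/6! - 10!/7! + 10!/8! - 10!/9! + 10!/10!
= 3628800 - 3628800 + 1814400 - 604800 + 151200 - 30240 + 5040 - 720 + 90 - 10 + 1
= 1334961

1334961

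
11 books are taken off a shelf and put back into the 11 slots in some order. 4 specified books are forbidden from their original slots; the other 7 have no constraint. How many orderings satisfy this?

27422640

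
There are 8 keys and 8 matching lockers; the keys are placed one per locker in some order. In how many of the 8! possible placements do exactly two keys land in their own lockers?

7420

Choose which 2 of the 8 are fixed: C(8,2) = 28.
The remaining 6 must be deranged: !6 = 265.
Total: 28 × 265 = 7420.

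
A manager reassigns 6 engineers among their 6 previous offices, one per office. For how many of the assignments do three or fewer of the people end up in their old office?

704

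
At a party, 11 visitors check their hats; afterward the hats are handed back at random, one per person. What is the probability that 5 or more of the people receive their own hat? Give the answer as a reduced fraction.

73057/19958400

Favorable outcomes: Σ_{i≥5} C(11,i)·!(11-i) = 462·265 + 462·44 + 330·9 + 165·2 + 55·1 + 11·0 + 1·1 = 146114.
Total outcomes: 11! = 39916800.
Probability = 146114/39916800 = 73057/19958400.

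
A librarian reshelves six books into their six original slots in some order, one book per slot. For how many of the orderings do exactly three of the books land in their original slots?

40

Pick the 3 fixed positions: C(6,3) = 20 ways.
The other 3 form a derangement: !3 = 2.
Total: 20 × 2 = 40.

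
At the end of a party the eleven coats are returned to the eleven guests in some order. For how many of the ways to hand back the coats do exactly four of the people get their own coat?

611820

Choose which 4 of the 11 are fixed: C(11,4) = 330.
The other 7 form a derangement: !7 = 1854.
Total: 330 × 1854 = 611820.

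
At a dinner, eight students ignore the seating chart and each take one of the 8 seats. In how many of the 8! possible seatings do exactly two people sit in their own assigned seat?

7420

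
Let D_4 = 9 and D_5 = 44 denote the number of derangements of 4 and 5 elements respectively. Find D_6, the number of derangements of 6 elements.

D_6 = (6-1)·(D_5 + D_4) = 5·(44 + 9) = 5·53 = 265.

265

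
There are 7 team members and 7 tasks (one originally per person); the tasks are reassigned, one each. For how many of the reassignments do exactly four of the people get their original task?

Choose which 4 of the 7 are fixed: C(7,4) = 35.
The other 3 form a derangement: !3 = 2.
Total: 35 × 2 = 70.

70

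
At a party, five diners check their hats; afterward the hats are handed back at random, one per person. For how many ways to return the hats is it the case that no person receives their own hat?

44

Use !n = n·!(n-1) + (-1)^n.
!5 = 5·9 - 1 = 44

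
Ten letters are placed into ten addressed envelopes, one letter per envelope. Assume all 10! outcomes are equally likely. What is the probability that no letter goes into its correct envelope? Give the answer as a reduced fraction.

16481/44800

Favorable outcomes: !10 = 1334961.
Total outcomes: 10! = 3628800.
Probability = 1334961/3628800 = 16481/44800.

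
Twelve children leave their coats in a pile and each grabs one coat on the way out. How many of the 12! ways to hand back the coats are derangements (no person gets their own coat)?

By inclusion-exclusion, !12 = Σ (-1)^k · 12!/k! for k=0..12
= 12! - 12!/1! + 12!/2! - 12!/3! + 12!/4! - 12!/5! + 12!/6! - 12!/7! + 12!/8! - 12!/9! + 12!/10! - 12!/11! + 12!/12!
= 479001600 - 479001600 + 239500800 - 79833600 + 19958400 - 3991680 + 665280 - 95040 + 11880 - 1320 + 132 - 12 + 1
= 176214841

176214841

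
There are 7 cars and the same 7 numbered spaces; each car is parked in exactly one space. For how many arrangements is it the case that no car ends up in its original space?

By inclusion-exclusion, !7 = Σ (-1)^k · 7!/k! for k=0..7
= 7! - 7!/1! + 7!/2! - 7!/3! + 7!/4! - 7!/5! + 7!/6! - 7!/7!
= 5040 - 5040 + 2520 - 840 + 210 - 42 + 7 - 1
= 1854

1854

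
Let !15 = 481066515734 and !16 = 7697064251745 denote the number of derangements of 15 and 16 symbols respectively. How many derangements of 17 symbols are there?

130850092279664

!17 = (17-1)·(!16 + !15) = 16·(7697064251745 + 481066515734) = 16·8178130767479 = 130850092279664.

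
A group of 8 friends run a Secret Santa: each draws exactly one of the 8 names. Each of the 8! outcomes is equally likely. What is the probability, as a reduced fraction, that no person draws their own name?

2119/5760

Favorable outcomes: !8 = 14833.
Total outcomes: 8! = 40320.
Probability = 14833/40320 = 2119/5760.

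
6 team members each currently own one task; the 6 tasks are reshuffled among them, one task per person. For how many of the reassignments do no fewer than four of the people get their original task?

16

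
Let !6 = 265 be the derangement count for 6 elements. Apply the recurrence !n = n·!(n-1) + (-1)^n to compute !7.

!7 = 7·265 - 1 = 1854.

1854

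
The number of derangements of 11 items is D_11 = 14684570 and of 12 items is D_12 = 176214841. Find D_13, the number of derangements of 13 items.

D_13 = (13-1)·(D_12 + D_11) = 12·(176214841 + 14684570) = 12·190899411 = 2290792932.

2290792932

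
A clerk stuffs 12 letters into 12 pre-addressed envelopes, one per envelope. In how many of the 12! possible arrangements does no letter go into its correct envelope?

Recurrence: !12 = 12·!11 + (-1)^12.
!12 = 12·14684570 + 1 = 176214841

176214841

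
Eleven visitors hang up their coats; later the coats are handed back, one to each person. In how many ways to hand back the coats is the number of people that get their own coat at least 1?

25232230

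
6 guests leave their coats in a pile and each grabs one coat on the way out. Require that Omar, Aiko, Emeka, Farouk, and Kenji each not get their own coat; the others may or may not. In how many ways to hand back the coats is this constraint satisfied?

309

Let A_j be the event that the j-th constrained one is fixed. By inclusion-exclusion over the 5 events:
Σ_{j=0}^{5} (-1)^j C(5,j)(6-j)!
= C(5,0)·6! - C(5,1)·5! + C(5,2)·4! - C(5,3)·3! + C(5,4)·2! - C(5,5)·1!
= 720 - 600 + 240 - 60 + 10 - 1
= 309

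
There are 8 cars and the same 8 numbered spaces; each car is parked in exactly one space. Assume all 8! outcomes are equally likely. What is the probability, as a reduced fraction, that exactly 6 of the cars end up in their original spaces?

Favorable outcomes: C(8,6)·!2 = 28·1 = 28.
Total outcomes: 8! = 40320.
Probability = 28/40320 = 1/1440.

1/1440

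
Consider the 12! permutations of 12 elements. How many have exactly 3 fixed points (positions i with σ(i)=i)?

Choose which 3 of the 12 are fixed: C(12,3) = 220.
The remaining 9 must be deranged: !9 = 133496.
Total: 220 × 133496 = 29369120.

29369120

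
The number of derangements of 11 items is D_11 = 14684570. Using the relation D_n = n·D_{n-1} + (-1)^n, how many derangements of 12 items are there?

D_12 = 12·14684570 + 1 = 176214841.

176214841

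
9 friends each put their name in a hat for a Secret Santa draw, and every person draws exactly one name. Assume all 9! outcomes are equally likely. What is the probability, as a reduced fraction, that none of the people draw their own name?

Favorable outcomes: !9 = 133496.
Total outcomes: 9! = 362880.
Probability = 133496/362880 = 16687/45360.

16687/45360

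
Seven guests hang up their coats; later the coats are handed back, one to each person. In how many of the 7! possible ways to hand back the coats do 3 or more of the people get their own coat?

407

# with exactly i fixed is C(7,i)·!(7-i); sum over i=3..7:
  i=3: C(7,3)·!4 = 35·9 = 315
  i=4: C(7,4)·!3 = 35·2 = 70
  i=5: C(7,5)·!2 = 21·1 = 21
  i=6: C(7,6)·!1 = 7·0 = 0
  i=7: C(7,7)·!0 = 1·1 = 1
Total = 407.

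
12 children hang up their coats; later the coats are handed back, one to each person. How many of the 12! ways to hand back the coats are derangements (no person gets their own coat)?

Recurrence: !12 = 11·(!11 + !10).
!12 = 11·(14684570 + 1334961) = 11·16019531 = 176214841

176214841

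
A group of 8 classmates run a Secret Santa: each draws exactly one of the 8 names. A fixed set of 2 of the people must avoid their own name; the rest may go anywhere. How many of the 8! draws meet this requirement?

30960

Inclusion-exclusion on the 2 forbidden self-matches:
Σ_{j=0}^{2} (-1)^j C(2,j)(8-j)!
= C(2,0)·8! - C(2,1)·7! + C(2,2)·6!
= 40320 - 10080 + 720
= 30960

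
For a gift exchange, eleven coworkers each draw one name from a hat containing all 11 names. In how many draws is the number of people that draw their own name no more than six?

39913444

Sum C(11,i)·!(11-i) for i = 0..6:
  i=0: C(11,0)·!11 = 1·14684570 = 14684570
  i=1: C(11,1)·!10 = 11·1334961 = 14684571
  i=2: C(11,2)·!9 = 55·133496 = 7342280
  i=3: C(11,3)·!8 = 165·14833 = 2447445
  i=4: C(11,4)·!7 = 330·1854 = 611820
  i=5: C(11,5)·!6 = 462·265 = 122430
  i=6: C(11,6)·!5 = 462·44 = 20328
Total = 39913444.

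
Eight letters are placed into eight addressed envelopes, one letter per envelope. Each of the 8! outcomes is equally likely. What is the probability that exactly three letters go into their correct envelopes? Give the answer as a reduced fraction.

Favorable outcomes: C(8,3)·!5 = 56·44 = 2464.
Total outcomes: 8! = 40320.
Probability = 2464/40320 = 11/180.

11/180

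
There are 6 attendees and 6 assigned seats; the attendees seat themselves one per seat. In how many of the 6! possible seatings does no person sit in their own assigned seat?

!6 is the nearest integer to 6!/e.
6! = 720, and 720/e ≈ 264.87, so !6 = 265.

265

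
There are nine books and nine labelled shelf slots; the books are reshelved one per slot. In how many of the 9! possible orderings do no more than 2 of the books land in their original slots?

Sum C(9,i)·!(9-i) for i = 0..2:
  i=0: C(9,0)·!9 = 1·133496 = 133496
  i=1: C(9,1)·!8 = 9·14833 = 133497
  i=2: C(9,2)·!7 = 36·1854 = 66744
Total = 333737.

333737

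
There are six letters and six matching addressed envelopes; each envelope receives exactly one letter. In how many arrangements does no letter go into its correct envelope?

!6 = 6! · Σ_{k=0}^{6} (-1)^k/k!
= 6! - 6!/1! + 6!/2! - 6!/3! + 6!/4! - 6!/5! + 6!/6!
= 720 - 720 + 360 - 120 + 30 - 6 + 1
= 265

265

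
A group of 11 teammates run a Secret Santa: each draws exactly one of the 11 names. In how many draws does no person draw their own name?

14684570

Use !n = n·!(n-1) + (-1)^n.
!11 = 11·1334961 - 1 = 14684570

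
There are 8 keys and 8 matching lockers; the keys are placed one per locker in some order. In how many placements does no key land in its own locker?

14833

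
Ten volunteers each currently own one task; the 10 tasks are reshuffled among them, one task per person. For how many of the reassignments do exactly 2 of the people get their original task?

667485

Pick the 2 fixed positions: C(10,2) = 45 ways.
The remaining 8 must be deranged: !8 = 14833.
Total: 45 × 14833 = 667485.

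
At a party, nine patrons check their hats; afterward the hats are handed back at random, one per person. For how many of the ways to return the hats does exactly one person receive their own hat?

133497

Pick the single fixed position: C(9,1) = 9 ways.
The remaining 8 must be deranged: !8 = 14833.
Total: 9 × 14833 = 133497.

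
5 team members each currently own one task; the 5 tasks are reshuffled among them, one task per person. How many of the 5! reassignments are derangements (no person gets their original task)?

44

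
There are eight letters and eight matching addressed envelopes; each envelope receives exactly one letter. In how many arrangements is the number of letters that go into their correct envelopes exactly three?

Pick the 3 fixed positions: C(8,3) = 56 ways.
The remaining 5 must be deranged: !5 = 44.
Total: 56 × 44 = 2464.

2464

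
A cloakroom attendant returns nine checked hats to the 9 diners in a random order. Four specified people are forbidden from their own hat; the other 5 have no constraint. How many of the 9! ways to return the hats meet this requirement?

229080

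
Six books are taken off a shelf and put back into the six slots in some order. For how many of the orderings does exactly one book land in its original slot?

Choose which one of the 6 is fixed: C(6,1) = 6.
The remaining 5 must be deranged: !5 = 44.
Total: 6 × 44 = 264.

264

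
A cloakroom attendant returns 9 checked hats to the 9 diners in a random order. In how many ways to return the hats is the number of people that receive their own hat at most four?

# with exactly i fixed is C(9,i)·!(9-i); sum over i=0..4:
  i=0: C(9,0)·!9 = 1·133496 = 133496
  i=1: C(9,1)·!8 = 9·14833 = 133497
  i=2: C(9,2)·!7 = 36·1854 = 66744
  i=3: C(9,3)·!6 = 84·265 = 22260
  i=4: C(9,4)·!5 = 126·44 = 5544
Total = 361541.

361541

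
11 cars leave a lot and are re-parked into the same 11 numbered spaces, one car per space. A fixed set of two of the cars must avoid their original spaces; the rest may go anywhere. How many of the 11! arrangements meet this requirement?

Inclusion-exclusion on the 2 forbidden self-matches:
Σ_{j=0}^{2} (-1)^j C(2,j)(11-j)!
= C(2,0)·11! - C(2,1)·10! + C(2,2)·9!
= 39916800 - 7257600 + 362880
= 33022080

33022080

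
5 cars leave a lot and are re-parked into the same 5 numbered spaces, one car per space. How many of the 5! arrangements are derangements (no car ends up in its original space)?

44

!5 is the nearest integer to 5!/e.
5! = 120, and 120/e ≈ 44.15, so !5 = 44.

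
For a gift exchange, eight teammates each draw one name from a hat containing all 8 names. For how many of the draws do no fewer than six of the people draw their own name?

29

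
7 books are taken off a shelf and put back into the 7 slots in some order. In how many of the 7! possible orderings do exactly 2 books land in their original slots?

Pick the 2 fixed positions: C(7,2) = 21 ways.
The remaining 5 must be deranged: !5 = 44.
Total: 21 × 44 = 924.

924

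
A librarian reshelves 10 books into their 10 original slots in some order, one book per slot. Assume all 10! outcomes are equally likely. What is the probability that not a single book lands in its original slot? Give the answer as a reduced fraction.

16481/44800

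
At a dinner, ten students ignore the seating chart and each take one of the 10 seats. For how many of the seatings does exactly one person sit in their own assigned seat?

1334960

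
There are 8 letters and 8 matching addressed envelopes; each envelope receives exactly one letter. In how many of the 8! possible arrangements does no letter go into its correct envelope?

14833

!8 is the nearest integer to 8!/e.
8! = 40320, and 40320/e ≈ 14832.90, so !8 = 14833.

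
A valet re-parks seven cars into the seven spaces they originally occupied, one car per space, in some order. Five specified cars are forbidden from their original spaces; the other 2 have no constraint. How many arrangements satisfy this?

2428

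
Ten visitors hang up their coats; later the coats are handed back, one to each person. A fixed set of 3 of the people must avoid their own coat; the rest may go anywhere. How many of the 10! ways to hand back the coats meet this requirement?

Inclusion-exclusion on the 3 forbidden self-matches:
Σ_{j=0}^{3} (-1)^j C(3,j)(10-j)!
= C(3,0)·10! - C(3,1)·9! + C(3,2)·8! - C(3,3)·7!
= 3628800 - 1088640 + 120960 - 5040
= 2656080

2656080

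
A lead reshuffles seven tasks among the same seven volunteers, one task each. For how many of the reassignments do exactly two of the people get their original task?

Pick the 2 fixed positions: C(7,2) = 21 ways.
The remaining 5 must be deranged: !5 = 44.
Total: 21 × 44 = 924.

924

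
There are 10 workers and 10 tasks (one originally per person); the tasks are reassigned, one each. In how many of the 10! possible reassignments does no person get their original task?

1334961

!10 = 10! · Σ_{k=0}^{10} (-1)^k/k!
= 10! - 10!/1! + 10!/2! - 10!/3! + 10!/4! - 10!/5! + 10!/6! - 10!/7! + 10!/8! - 10!/9! + 10!/10!
= 3628800 - 3628800 + 1814400 - 604800 + 151200 - 30240 + 5040 - 720 + 90 - 10 + 1
= 1334961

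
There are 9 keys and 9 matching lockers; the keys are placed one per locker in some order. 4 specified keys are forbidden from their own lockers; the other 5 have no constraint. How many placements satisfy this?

229080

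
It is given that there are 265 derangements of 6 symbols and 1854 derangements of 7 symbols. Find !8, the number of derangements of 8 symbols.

14833

!8 = (8-1)·(!7 + !6) = 7·(1854 + 265) = 7·2119 = 14833.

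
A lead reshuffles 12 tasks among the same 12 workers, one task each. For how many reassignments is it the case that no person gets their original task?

176214841

By inclusion-exclusion, !12 = Σ (-1)^k · 12!/k! for k=0..12
= 12! - 12!/1! + 12!/2! - 12!/3! + 12!/4! - 12!/5! + 12!/6! - 12!/7! + 12!/8! - 12!/9! + 12!/10! - 12!/11! + 12!/12!
= 479001600 - 479001600 + 239500800 - 79833600 + 19958400 - 3991680 + 665280 - 95040 + 11880 - 1320 + 132 - 12 + 1
= 176214841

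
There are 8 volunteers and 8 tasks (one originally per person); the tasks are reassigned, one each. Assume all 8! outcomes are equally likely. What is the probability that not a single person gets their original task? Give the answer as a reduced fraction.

2119/5760

Favorable outcomes: !8 = 14833.
Total outcomes: 8! = 40320.
Probability = 14833/40320 = 2119/5760.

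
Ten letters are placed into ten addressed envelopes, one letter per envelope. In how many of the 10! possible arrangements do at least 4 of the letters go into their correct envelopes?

Sum C(10,i)·!(10-i) for i = 4..10:
  i=4: C(10,4)·!6 = 210·265 = 55650
  i=5: C(10,5)·!5 = 252·44 = 11088
  i=6: C(10,6)·!4 = 210·9 = 1890
  i=7: C(10,7)·!3 = 120·2 = 240
  i=8: C(10,8)·!2 = 45·1 = 45
  i=9: C(10,9)·!1 = 10·0 = 0
  i=10: C(10,10)·!0 = 1·1 = 1
Total = 68914.

68914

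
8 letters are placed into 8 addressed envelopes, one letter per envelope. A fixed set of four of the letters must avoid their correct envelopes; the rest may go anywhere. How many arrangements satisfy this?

24024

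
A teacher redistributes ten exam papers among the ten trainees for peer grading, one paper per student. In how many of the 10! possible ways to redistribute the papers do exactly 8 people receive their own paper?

Pick the 8 fixed positions: C(10,8) = 45 ways.
The remaining 2 must be deranged: !2 = 1.
Total: 45 × 1 = 45.

45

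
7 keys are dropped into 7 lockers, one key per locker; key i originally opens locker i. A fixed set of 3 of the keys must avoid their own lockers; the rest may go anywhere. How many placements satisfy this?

3216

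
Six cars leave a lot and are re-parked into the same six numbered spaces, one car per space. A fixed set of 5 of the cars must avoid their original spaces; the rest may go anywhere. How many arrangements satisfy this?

309

Let A_j be the event that the j-th constrained one is fixed. By inclusion-exclusion over the 5 events:
Σ_{j=0}^{5} (-1)^j C(5,j)(6-j)!
= C(5,0)·6! - C(5,1)·5! + C(5,2)·4! - C(5,3)·3! + C(5,4)·2! - C(5,5)·1!
= 720 - 600 + 240 - 60 + 10 - 1
= 309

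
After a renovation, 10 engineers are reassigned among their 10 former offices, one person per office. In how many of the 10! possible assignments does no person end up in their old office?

1334961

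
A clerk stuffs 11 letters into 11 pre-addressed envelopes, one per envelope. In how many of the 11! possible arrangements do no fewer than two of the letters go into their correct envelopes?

10547659

Sum C(11,i)·!(11-i) for i = 2..11:
  i=2: C(11,2)·!9 = 55·133496 = 7342280
  i=3: C(11,3)·!8 = 165·14833 = 2447445
  i=4: C(11,4)·!7 = 330·1854 = 611820
  i=5: C(11,5)·!6 = 462·265 = 122430
  i=6: C(11,6)·!5 = 462·44 = 20328
  i=7: C(11,7)·!4 = 330·9 = 2970
  i=8: C(11,8)·!3 = 165·2 = 330
  i=9: C(11,9)·!2 = 55·1 = 55
  i=10: C(11,10)·!1 = 11·0 = 0
  i=11: C(11,11)·!0 = 1·1 = 1
Total = 10547659.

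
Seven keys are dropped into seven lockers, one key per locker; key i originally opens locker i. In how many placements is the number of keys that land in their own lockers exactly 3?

315

Pick the 3 fixed positions: C(7,3) = 35 ways.
The other 4 form a derangement: !4 = 9.
Total: 35 × 9 = 315.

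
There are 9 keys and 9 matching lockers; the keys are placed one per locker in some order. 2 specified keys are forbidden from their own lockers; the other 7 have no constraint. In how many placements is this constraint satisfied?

287280

Inclusion-exclusion on the 2 forbidden self-matches:
Σ_{j=0}^{2} (-1)^j C(2,j)(9-j)!
= C(2,0)·9! - C(2,1)·8! + C(2,2)·7!
= 362880 - 80640 + 5040
= 287280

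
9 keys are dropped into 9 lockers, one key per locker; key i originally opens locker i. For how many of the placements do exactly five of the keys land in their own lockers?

1134

Pick the 5 fixed positions: C(9,5) = 126 ways.
The other 4 form a derangement: !4 = 9.
Total: 126 × 9 = 1134.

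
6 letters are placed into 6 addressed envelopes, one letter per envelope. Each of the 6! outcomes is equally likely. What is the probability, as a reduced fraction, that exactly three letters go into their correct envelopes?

1/18

Favorable outcomes: C(6,3)·!3 = 20·2 = 40.
Total outcomes: 6! = 720.
Probability = 40/720 = 1/18.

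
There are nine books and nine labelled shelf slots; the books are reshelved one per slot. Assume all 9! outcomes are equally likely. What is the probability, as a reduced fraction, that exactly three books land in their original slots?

53/864

Favorable outcomes: C(9,3)·!6 = 84·265 = 22260.
Total outcomes: 9! = 362880.
Probability = 22260/362880 = 53/864.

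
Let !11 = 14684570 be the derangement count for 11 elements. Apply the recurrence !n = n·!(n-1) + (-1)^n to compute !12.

176214841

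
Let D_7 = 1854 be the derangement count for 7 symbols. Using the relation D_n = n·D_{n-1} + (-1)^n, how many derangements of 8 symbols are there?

D_8 = 8·1854 + 1 = 14833.

14833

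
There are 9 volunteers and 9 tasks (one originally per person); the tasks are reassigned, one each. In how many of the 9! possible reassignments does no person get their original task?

!9 = 9! · Σ_{k=0}^{9} (-1)^k/k!
= 9! - 9!/1! + 9!/2! - 9!/3! + 9!/4! - 9!/5! + 9!/6! - 9!/7! + 9!/8! - 9!/9!
= 362880 - 362880 + 181440 - 60480 + 15120 - 3024 + 504 - 72 + 9 - 1
= 133496

133496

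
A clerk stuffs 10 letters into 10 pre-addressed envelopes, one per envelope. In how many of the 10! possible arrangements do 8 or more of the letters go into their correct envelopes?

# with exactly i fixed is C(10,i)·!(10-i); sum over i=8..10:
  i=8: C(10,8)·!2 = 45·1 = 45
  i=9: C(10,9)·!1 = 10·0 = 0
  i=10: C(10,10)·!0 = 1·1 = 1
Total = 46.

46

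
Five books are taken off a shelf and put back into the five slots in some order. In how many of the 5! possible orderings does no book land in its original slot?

44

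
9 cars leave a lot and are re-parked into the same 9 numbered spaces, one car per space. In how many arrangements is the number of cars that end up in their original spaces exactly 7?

36

Pick the 7 fixed positions: C(9,7) = 36 ways.
The remaining 2 must be deranged: !2 = 1.
Total: 36 × 1 = 36.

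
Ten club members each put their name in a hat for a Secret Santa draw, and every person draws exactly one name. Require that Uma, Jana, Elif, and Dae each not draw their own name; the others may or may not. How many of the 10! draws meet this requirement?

2399760

Let A_j be the event that the j-th constrained one is fixed. By inclusion-exclusion over the 4 events:
Σ_{j=0}^{4} (-1)^j C(4,j)(10-j)!
= C(4,0)·10! - C(4,1)·9! + C(4,2)·8! - C(4,3)·7! + C(4,4)·6!
= 3628800 - 1451520 + 241920 - 20160 + 720
= 2399760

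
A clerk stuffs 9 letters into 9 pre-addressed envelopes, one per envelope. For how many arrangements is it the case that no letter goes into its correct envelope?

133496

!9 is the nearest integer to 9!/e.
9! = 362880, and 362880/e ≈ 133496.09, so !9 = 133496.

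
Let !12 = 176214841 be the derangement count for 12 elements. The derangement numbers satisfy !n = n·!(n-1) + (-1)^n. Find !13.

2290792932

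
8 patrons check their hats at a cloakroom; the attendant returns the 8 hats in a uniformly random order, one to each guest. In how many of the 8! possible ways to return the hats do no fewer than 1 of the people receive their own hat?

Sum C(8,i)·!(8-i) for i = 1..8:
  i=1: C(8,1)·!7 = 8·1854 = 14832
  i=2: C(8,2)·!6 = 28·265 = 7420
  i=3: C(8,3)·!5 = 56·44 = 2464
  i=4: C(8,4)·!4 = 70·9 = 630
  i=5: C(8,5)·!3 = 56·2 = 112
  i=6: C(8,6)·!2 = 28·1 = 28
  i=7: C(8,7)·!1 = 8·0 = 0
  i=8: C(8,8)·!0 = 1·1 = 1
Total = 25487.

25487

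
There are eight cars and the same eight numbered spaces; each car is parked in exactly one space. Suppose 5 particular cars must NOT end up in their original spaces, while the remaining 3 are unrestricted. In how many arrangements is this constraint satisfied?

21234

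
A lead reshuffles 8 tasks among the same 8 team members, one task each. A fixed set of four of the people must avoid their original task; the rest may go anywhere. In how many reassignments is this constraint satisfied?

24024

Let A_j be the event that the j-th constrained one is fixed. By inclusion-exclusion over the 4 events:
Σ_{j=0}^{4} (-1)^j C(4,j)(8-j)!
= C(4,0)·8! - C(4,1)·7! + C(4,2)·6! - C(4,3)·5! + C(4,4)·4!
= 40320 - 20160 + 4320 - 480 + 24
= 24024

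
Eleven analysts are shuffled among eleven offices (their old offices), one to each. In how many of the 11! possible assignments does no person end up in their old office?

14684570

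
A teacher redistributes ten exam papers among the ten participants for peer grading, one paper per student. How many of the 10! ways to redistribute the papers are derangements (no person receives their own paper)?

1334961

!10 = 10! · Σ_{k=0}^{10} (-1)^k/k!
= 10! - 10!/1! + 10!/2! - 10!/3! + 10!/4! - 10!/5! + 10!/6! - 10!/7! + 10!/8! - 10!/9! + 10!/10!
= 3628800 - 3628800 + 1814400 - 604800 + 151200 - 30240 + 5040 - 720 + 90 - 10 + 1
= 1334961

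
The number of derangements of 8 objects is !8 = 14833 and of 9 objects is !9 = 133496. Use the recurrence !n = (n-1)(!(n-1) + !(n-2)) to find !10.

1334961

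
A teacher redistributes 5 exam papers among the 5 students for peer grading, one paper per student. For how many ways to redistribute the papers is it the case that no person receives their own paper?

Recurrence: !5 = 4·(!4 + !3).
!5 = 4·(9 + 2) = 4·11 = 44

44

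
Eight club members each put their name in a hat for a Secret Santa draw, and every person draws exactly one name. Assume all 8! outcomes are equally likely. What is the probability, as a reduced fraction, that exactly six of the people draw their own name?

1/1440

Favorable outcomes: C(8,6)·!2 = 28·1 = 28.
Total outcomes: 8! = 40320.
Probability = 28/40320 = 1/1440.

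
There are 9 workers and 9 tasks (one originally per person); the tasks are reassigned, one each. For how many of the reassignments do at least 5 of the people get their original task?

1339

# with exactly i fixed is C(9,i)·!(9-i); sum over i=5..9:
  i=5: C(9,5)·!4 = 126·9 = 1134
  i=6: C(9,6)·!3 = 84·2 = 168
  i=7: C(9,7)·!2 = 36·1 = 36
  i=8: C(9,8)·!1 = 9·0 = 0
  i=9: C(9,9)·!0 = 1·1 = 1
Total = 1339.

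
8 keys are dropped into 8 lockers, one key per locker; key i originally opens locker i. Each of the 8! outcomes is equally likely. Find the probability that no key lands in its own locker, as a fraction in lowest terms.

Favorable outcomes: !8 = 14833.
Total outcomes: 8! = 40320.
Probability = 14833/40320 = 2119/5760.

2119/5760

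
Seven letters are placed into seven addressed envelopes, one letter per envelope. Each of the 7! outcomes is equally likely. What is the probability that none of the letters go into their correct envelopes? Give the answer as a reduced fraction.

103/280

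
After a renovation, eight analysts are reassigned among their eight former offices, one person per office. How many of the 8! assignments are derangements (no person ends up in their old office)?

14833

The subfactorial !8 = [8!/e] (nearest integer).
8! = 40320, and 40320/e ≈ 14832.90, so !8 = 14833.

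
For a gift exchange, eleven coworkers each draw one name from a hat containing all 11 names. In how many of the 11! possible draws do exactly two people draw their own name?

Pick the 2 fixed positions: C(11,2) = 55 ways.
The other 9 form a derangement: !9 = 133496.
Total: 55 × 133496 = 7342280.

7342280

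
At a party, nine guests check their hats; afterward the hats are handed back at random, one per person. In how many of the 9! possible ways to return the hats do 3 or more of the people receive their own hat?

Sum C(9,i)·!(9-i) for i = 3..9:
  i=3: C(9,3)·!6 = 84·265 = 22260
  i=4: C(9,4)·!5 = 126·44 = 5544
  i=5: C(9,5)·!4 = 126·9 = 1134
  i=6: C(9,6)·!3 = 84·2 = 168
  i=7: C(9,7)·!2 = 36·1 = 36
  i=8: C(9,8)·!1 = 9·0 = 0
  i=9: C(9,9)·!0 = 1·1 = 1
Total = 29143.

29143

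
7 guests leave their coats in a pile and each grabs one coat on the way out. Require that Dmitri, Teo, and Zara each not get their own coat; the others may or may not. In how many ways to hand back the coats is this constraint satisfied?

Let A_j be the event that the j-th constrained one is fixed. By inclusion-exclusion over the 3 events:
Σ_{j=0}^{3} (-1)^j C(3,j)(7-j)!
= C(3,0)·7! - C(3,1)·6! + C(3,2)·5! - C(3,3)·4!
= 5040 - 2160 + 360 - 24
= 3216

3216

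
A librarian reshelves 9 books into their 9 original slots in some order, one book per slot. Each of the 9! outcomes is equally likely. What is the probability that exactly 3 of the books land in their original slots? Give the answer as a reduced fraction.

Favorable outcomes: C(9,3)·!6 = 84·265 = 22260.
Total outcomes: 9! = 362880.
Probability = 22260/362880 = 53/864.

53/864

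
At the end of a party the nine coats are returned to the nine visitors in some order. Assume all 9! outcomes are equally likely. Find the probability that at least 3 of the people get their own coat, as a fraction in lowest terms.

29143/362880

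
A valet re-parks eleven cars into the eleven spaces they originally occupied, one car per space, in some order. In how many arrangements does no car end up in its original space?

14684570

The subfactorial !11 = [11!/e] (nearest integer).
11! = 39916800, and 39916800/e ≈ 14684570.08, so !11 = 14684570.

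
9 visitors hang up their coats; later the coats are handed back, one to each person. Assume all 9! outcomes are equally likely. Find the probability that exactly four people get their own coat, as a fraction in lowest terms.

11/720

Favorable outcomes: C(9,4)·!5 = 126·44 = 5544.
Total outcomes: 9! = 362880.
Probability = 5544/362880 = 11/720.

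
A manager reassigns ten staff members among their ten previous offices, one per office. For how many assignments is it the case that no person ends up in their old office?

!10 = 10! · Σ_{k=0}^{10} (-1)^k/k!
= 10! - 10!/1! + 10!/2! - 10!/3! + 10!/4! - 10!/5! + 10!/6! - 10!/7! + 10!/8! - 10!/9! + 10!/10!
= 3628800 - 3628800 + 1814400 - 604800 + 151200 - 30240 + 5040 - 720 + 90 - 10 + 1
= 1334961

1334961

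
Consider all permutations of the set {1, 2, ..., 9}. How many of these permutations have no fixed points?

The subfactorial !9 = [9!/e] (nearest integer).
9! = 362880, and 362880/e ≈ 133496.09, so !9 = 133496.

133496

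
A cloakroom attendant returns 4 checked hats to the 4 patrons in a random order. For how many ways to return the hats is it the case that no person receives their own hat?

9

!4 is the nearest integer to 4!/e.
4! = 24, and 24/e ≈ 8.83, so !4 = 9.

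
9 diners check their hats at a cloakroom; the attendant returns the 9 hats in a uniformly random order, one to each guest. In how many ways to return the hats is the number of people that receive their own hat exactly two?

Choose which 2 of the 9 are fixed: C(9,2) = 36.
The other 7 form a derangement: !7 = 1854.
Total: 36 × 1854 = 66744.

66744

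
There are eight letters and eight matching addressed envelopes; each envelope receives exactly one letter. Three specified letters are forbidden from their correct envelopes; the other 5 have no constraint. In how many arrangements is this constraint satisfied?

27240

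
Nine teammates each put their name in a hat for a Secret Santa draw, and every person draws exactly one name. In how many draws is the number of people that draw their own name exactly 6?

168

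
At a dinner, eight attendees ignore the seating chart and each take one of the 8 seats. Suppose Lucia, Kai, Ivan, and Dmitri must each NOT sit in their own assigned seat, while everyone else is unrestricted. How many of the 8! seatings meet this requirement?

24024

Inclusion-exclusion on the 4 forbidden self-matches:
Σ_{j=0}^{4} (-1)^j C(4,j)(8-j)!
= C(4,0)·8! - C(4,1)·7! + C(4,2)·6! - C(4,3)·5! + C(4,4)·4!
= 40320 - 20160 + 4320 - 480 + 24
= 24024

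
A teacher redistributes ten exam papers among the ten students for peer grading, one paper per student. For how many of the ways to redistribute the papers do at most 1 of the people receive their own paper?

# with exactly i fixed is C(10,i)·!(10-i); sum over i=0..1:
  i=0: C(10,0)·!10 = 1·1334961 = 1334961
  i=1: C(10,1)·!9 = 10·133496 = 1334960
Total = 2669921.

2669921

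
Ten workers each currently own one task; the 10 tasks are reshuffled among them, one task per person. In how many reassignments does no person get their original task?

1334961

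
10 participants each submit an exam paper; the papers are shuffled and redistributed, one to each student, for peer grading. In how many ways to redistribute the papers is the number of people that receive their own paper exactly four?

Choose which 4 of the 10 are fixed: C(10,4) = 210.
The other 6 form a derangement: !6 = 265.
Total: 210 × 265 = 55650.

55650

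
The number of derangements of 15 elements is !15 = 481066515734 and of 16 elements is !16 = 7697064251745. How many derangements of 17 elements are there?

130850092279664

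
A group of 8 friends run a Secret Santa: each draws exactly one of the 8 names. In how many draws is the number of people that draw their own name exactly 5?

Choose which 5 of the 8 are fixed: C(8,5) = 56.
The remaining 3 must be deranged: !3 = 2.
Total: 56 × 2 = 112.

112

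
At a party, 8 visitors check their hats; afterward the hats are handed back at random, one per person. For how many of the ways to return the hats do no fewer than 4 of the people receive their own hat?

Sum C(8,i)·!(8-i) for i = 4..8:
  i=4: C(8,4)·!4 = 70·9 = 630
  i=5: C(8,5)·!3 = 56·2 = 112
  i=6: C(8,6)·!2 = 28·1 = 28
  i=7: C(8,7)·!1 = 8·0 = 0
  i=8: C(8,8)·!0 = 1·1 = 1
Total = 771.

771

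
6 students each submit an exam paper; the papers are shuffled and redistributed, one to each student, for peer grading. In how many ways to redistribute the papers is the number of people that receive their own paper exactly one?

264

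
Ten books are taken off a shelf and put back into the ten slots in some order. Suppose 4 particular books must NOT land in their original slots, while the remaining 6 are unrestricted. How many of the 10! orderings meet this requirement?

Let A_j be the event that the j-th constrained one is fixed. By inclusion-exclusion over the 4 events:
Σ_{j=0}^{4} (-1)^j C(4,j)(10-j)!
= C(4,0)·10! - C(4,1)·9! + C(4,2)·8! - C(4,3)·7! + C(4,4)·6!
= 3628800 - 1451520 + 241920 - 20160 + 720
= 2399760

2399760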